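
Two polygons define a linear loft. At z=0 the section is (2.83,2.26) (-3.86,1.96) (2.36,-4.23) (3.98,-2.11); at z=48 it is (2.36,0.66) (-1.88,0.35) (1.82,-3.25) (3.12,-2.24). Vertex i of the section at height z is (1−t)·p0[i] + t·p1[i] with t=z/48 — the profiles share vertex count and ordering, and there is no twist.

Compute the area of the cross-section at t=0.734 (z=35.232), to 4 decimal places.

Area at t=0.734: 14.0046

Cross-section at t=0.734: each vertex is (1-t)·p0[i] + t·p1[i].
  v1: (1-0.734)·(2.83,2.26) + 0.734·(2.36,0.66) = (2.4850,1.0856)
  v2: (1-0.734)·(-3.86,1.96) + 0.734·(-1.88,0.35) = (-2.4067,0.7783)
  v3: (1-0.734)·(2.36,-4.23) + 0.734·(1.82,-3.25) = (1.9636,-3.5107)
  v4: (1-0.734)·(3.98,-2.11) + 0.734·(3.12,-2.24) = (3.3488,-2.2054)
Shoelace sum Σ(x_i·y_{i+1} − x_{i+1}·y_i):
  i=1: 2.4850·0.7783 − -2.4067·1.0856 = +4.5467 (running +4.5467)
  i=2: -2.4067·-3.5107 − 1.9636·0.7783 = +6.9209 (running +11.4675)
  i=3: 1.9636·-2.2054 − 3.3488·-3.5107 = +7.4258 (running +18.8933)
  i=4: 3.3488·1.0856 − 2.4850·-2.2054 = +9.1159 (running +28.0092)
Area = |Σ|/2 = |28.0092|/2 = 14.0046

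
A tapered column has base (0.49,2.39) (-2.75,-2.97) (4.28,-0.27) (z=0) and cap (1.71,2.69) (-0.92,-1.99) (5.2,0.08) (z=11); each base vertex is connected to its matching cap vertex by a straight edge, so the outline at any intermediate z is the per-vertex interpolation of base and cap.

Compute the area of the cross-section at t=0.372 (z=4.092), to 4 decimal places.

Area at t=0.372: 13.3722

Cross-section at t=0.372: each vertex is (1-t)·p0[i] + t·p1[i].
  v1: (1-0.372)·(0.49,2.39) + 0.372·(1.71,2.69) = (0.9438,2.5016)
  v2: (1-0.372)·(-2.75,-2.97) + 0.372·(-0.92,-1.99) = (-2.0692,-2.6054)
  v3: (1-0.372)·(4.28,-0.27) + 0.372·(5.2,0.08) = (4.6222,-0.1398)
Shoelace sum Σ(x_i·y_{i+1} − x_{i+1}·y_i):
  i=1: 0.9438·-2.6054 − -2.0692·2.5016 = +2.7173 (running +2.7173)
  i=2: -2.0692·-0.1398 − 4.6222·-2.6054 = +12.3322 (running +15.0495)
  i=3: 4.6222·2.5016 − 0.9438·-0.1398 = +11.6949 (running +26.7445)
Area = |Σ|/2 = |26.7445|/2 = 13.3722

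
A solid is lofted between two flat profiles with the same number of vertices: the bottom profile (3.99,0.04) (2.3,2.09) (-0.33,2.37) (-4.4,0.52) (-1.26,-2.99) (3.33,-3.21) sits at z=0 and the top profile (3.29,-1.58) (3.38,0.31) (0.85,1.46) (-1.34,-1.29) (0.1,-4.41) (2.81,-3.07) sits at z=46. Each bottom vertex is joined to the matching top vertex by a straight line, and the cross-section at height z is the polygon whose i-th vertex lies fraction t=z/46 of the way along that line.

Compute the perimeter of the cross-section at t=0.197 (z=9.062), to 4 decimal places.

Cross-section at t=0.197: each vertex is (1-t)·p0[i] + t·p1[i].
  v1: (1-0.197)·(3.99,0.04) + 0.197·(3.29,-1.58) = (3.8521,-0.2791)
  v2: (1-0.197)·(2.3,2.09) + 0.197·(3.38,0.31) = (2.5128,1.7393)
  v3: (1-0.197)·(-0.33,2.37) + 0.197·(0.85,1.46) = (-0.0975,2.1907)
  v4: (1-0.197)·(-4.4,0.52) + 0.197·(-1.34,-1.29) = (-3.7972,0.1634)
  v5: (1-0.197)·(-1.26,-2.99) + 0.197·(0.1,-4.41) = (-0.9921,-3.2697)
  v6: (1-0.197)·(3.33,-3.21) + 0.197·(2.81,-3.07) = (3.2276,-3.1824)
Perimeter = Σ |v_{i+1} − v_i|:
  edge 1→2: √(-1.3393² + 2.0185²) = 2.4224 (running 2.4224)
  edge 2→3: √(-2.6103² + 0.4514²) = 2.6490 (running 5.0715)
  edge 3→4: √(-3.6996² + -2.0273²) = 4.2187 (running 9.2901)
  edge 4→5: √(2.8051² + -3.4332²) = 4.4334 (running 13.7236)
  edge 5→6: √(4.2196² + 0.0873²) = 4.2205 (running 17.9441)
  edge 6→1: √(0.6245² + 2.9033²) = 2.9697 (running 20.9138)
Perimeter = 20.9138

Perimeter at t=0.197: 20.9138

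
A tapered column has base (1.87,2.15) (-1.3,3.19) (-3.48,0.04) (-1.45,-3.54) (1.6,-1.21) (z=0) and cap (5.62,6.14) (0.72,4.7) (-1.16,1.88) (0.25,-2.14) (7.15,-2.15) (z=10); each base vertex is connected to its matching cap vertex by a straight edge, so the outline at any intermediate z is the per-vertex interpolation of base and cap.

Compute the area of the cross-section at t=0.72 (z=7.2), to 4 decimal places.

Area at t=0.72: 41.4691

Cross-section at t=0.72: each vertex is (1-t)·p0[i] + t·p1[i].
  v1: (1-0.72)·(1.87,2.15) + 0.72·(5.62,6.14) = (4.5700,5.0228)
  v2: (1-0.72)·(-1.3,3.19) + 0.72·(0.72,4.7) = (0.1544,4.2772)
  v3: (1-0.72)·(-3.48,0.04) + 0.72·(-1.16,1.88) = (-1.8096,1.3648)
  v4: (1-0.72)·(-1.45,-3.54) + 0.72·(0.25,-2.14) = (-0.2260,-2.5320)
  v5: (1-0.72)·(1.6,-1.21) + 0.72·(7.15,-2.15) = (5.5960,-1.8868)
Shoelace sum Σ(x_i·y_{i+1} − x_{i+1}·y_i):
  i=1: 4.5700·4.2772 − 0.1544·5.0228 = +18.7713 (running +18.7713)
  i=2: 0.1544·1.3648 − -1.8096·4.2772 = +7.9507 (running +26.7220)
  i=3: -1.8096·-2.5320 − -0.2260·1.3648 = +4.8904 (running +31.6124)
  i=4: -0.2260·-1.8868 − 5.5960·-2.5320 = +14.5955 (running +46.2079)
  i=5: 5.5960·5.0228 − 4.5700·-1.8868 = +36.7303 (running +82.9381)
Area = |Σ|/2 = |82.9381|/2 = 41.4691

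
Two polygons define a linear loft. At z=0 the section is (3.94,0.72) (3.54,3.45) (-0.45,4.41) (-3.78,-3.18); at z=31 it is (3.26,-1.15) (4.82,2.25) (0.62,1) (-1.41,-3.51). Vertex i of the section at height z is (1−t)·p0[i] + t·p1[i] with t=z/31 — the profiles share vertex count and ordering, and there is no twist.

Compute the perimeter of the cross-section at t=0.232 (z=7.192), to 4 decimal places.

Perimeter at t=0.232: 22.3187

Cross-section at t=0.232: each vertex is (1-t)·p0[i] + t·p1[i].
  v1: (1-0.232)·(3.94,0.72) + 0.232·(3.26,-1.15) = (3.7822,0.2862)
  v2: (1-0.232)·(3.54,3.45) + 0.232·(4.82,2.25) = (3.8370,3.1716)
  v3: (1-0.232)·(-0.45,4.41) + 0.232·(0.62,1) = (-0.2018,3.6189)
  v4: (1-0.232)·(-3.78,-3.18) + 0.232·(-1.41,-3.51) = (-3.2302,-3.2566)
Perimeter = Σ |v_{i+1} − v_i|:
  edge 1→2: √(0.0547² + 2.8854²) = 2.8860 (running 2.8860)
  edge 2→3: √(-4.0387² + 0.4473²) = 4.0634 (running 6.9494)
  edge 3→4: √(-3.0284² + -6.8754²) = 7.5128 (running 14.4622)
  edge 4→1: √(7.0124² + 3.5427²) = 7.8565 (running 22.3187)
Perimeter = 22.3187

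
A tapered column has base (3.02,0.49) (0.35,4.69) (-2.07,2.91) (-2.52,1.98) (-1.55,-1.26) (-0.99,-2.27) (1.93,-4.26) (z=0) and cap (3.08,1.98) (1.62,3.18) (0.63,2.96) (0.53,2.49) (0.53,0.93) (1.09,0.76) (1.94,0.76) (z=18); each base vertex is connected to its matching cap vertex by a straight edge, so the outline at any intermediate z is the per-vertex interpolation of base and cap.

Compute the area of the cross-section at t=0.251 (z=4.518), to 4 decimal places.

Area at t=0.251: 21.1917

Cross-section at t=0.251: each vertex is (1-t)·p0[i] + t·p1[i].
  v1: (1-0.251)·(3.02,0.49) + 0.251·(3.08,1.98) = (3.0351,0.8640)
  v2: (1-0.251)·(0.35,4.69) + 0.251·(1.62,3.18) = (0.6688,4.3110)
  v3: (1-0.251)·(-2.07,2.91) + 0.251·(0.63,2.96) = (-1.3923,2.9226)
  v4: (1-0.251)·(-2.52,1.98) + 0.251·(0.53,2.49) = (-1.7545,2.1080)
  v5: (1-0.251)·(-1.55,-1.26) + 0.251·(0.53,0.93) = (-1.0279,-0.7103)
  v6: (1-0.251)·(-0.99,-2.27) + 0.251·(1.09,0.76) = (-0.4679,-1.5095)
  v7: (1-0.251)·(1.93,-4.26) + 0.251·(1.94,0.76) = (1.9325,-3.0000)
Shoelace sum Σ(x_i·y_{i+1} − x_{i+1}·y_i):
  i=1: 3.0351·4.3110 − 0.6688·0.8640 = +12.5063 (running +12.5063)
  i=2: 0.6688·2.9226 − -1.3923·4.3110 = +7.9567 (running +20.4630)
  i=3: -1.3923·2.1080 − -1.7545·2.9226 = +2.1925 (running +22.6555)
  i=4: -1.7545·-0.7103 − -1.0279·2.1080 = +3.4131 (running +26.0686)
  i=5: -1.0279·-1.5095 − -0.4679·-0.7103 = +1.2192 (running +27.2878)
  i=6: -0.4679·-3.0000 − 1.9325·-1.5095 = +4.3208 (running +31.6086)
  i=7: 1.9325·0.8640 − 3.0351·-3.0000 = +10.7748 (running +42.3834)
Area = |Σ|/2 = |42.3834|/2 = 21.1917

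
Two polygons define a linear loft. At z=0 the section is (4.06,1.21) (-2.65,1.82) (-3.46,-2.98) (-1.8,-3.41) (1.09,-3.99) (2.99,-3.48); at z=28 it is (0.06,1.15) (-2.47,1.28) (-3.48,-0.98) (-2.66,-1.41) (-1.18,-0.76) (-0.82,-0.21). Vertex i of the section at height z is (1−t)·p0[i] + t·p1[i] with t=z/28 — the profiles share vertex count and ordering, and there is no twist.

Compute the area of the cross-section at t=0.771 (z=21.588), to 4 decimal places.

Cross-section at t=0.771: each vertex is (1-t)·p0[i] + t·p1[i].
  v1: (1-0.771)·(4.06,1.21) + 0.771·(0.06,1.15) = (0.9760,1.1637)
  v2: (1-0.771)·(-2.65,1.82) + 0.771·(-2.47,1.28) = (-2.5112,1.4037)
  v3: (1-0.771)·(-3.46,-2.98) + 0.771·(-3.48,-0.98) = (-3.4754,-1.4380)
  v4: (1-0.771)·(-1.8,-3.41) + 0.771·(-2.66,-1.41) = (-2.4631,-1.8680)
  v5: (1-0.771)·(1.09,-3.99) + 0.771·(-1.18,-0.76) = (-0.6602,-1.4997)
  v6: (1-0.771)·(2.99,-3.48) + 0.771·(-0.82,-0.21) = (0.0525,-0.9588)
Shoelace sum Σ(x_i·y_{i+1} − x_{i+1}·y_i):
  i=1: 0.9760·1.4037 − -2.5112·1.1637 = +4.2924 (running +4.2924)
  i=2: -2.5112·-1.4380 − -3.4754·1.4037 = +8.4894 (running +12.7818)
  i=3: -3.4754·-1.8680 − -2.4631·-1.4380 = +2.9502 (running +15.7320)
  i=4: -2.4631·-1.4997 − -0.6602·-1.8680 = +2.4606 (running +18.1926)
  i=5: -0.6602·-0.9588 − 0.0525·-1.4997 = +0.7117 (running +18.9043)
  i=6: 0.0525·1.1637 − 0.9760·-0.9588 = +0.9969 (running +19.9012)
Area = |Σ|/2 = |19.9012|/2 = 9.9506

Area at t=0.771: 9.9506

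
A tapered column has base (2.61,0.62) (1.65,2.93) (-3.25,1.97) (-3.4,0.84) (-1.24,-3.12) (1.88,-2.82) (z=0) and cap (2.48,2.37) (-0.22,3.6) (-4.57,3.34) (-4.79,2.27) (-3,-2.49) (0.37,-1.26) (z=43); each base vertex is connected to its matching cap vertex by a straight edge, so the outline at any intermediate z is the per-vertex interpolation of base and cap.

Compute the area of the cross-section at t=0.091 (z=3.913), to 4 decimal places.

Area at t=0.091: 26.7382

Cross-section at t=0.091: each vertex is (1-t)·p0[i] + t·p1[i].
  v1: (1-0.091)·(2.61,0.62) + 0.091·(2.48,2.37) = (2.5982,0.7792)
  v2: (1-0.091)·(1.65,2.93) + 0.091·(-0.22,3.6) = (1.4798,2.9910)
  v3: (1-0.091)·(-3.25,1.97) + 0.091·(-4.57,3.34) = (-3.3701,2.0947)
  v4: (1-0.091)·(-3.4,0.84) + 0.091·(-4.79,2.27) = (-3.5265,0.9701)
  v5: (1-0.091)·(-1.24,-3.12) + 0.091·(-3,-2.49) = (-1.4002,-3.0627)
  v6: (1-0.091)·(1.88,-2.82) + 0.091·(0.37,-1.26) = (1.7426,-2.6780)
Shoelace sum Σ(x_i·y_{i+1} − x_{i+1}·y_i):
  i=1: 2.5982·2.9910 − 1.4798·0.7792 = +6.6179 (running +6.6179)
  i=2: 1.4798·2.0947 − -3.3701·2.9910 = +13.1797 (running +19.7976)
  i=3: -3.3701·0.9701 − -3.5265·2.0947 = +4.1174 (running +23.9150)
  i=4: -3.5265·-3.0627 − -1.4002·0.9701 = +12.1588 (running +36.0738)
  i=5: -1.4002·-2.6780 − 1.7426·-3.0627 = +9.0867 (running +45.1604)
  i=6: 1.7426·0.7792 − 2.5982·-2.6780 = +8.3159 (running +53.4763)
Area = |Σ|/2 = |53.4763|/2 = 26.7382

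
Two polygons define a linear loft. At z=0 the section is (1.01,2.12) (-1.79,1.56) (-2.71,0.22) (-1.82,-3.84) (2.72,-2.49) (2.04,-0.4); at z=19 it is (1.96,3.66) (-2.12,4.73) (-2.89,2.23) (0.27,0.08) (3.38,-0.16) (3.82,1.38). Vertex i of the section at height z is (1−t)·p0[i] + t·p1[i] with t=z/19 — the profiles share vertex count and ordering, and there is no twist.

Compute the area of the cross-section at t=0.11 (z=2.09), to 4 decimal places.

Area at t=0.11: 21.7806

Cross-section at t=0.11: each vertex is (1-t)·p0[i] + t·p1[i].
  v1: (1-0.11)·(1.01,2.12) + 0.11·(1.96,3.66) = (1.1145,2.2894)
  v2: (1-0.11)·(-1.79,1.56) + 0.11·(-2.12,4.73) = (-1.8263,1.9087)
  v3: (1-0.11)·(-2.71,0.22) + 0.11·(-2.89,2.23) = (-2.7298,0.4411)
  v4: (1-0.11)·(-1.82,-3.84) + 0.11·(0.27,0.08) = (-1.5901,-3.4088)
  v5: (1-0.11)·(2.72,-2.49) + 0.11·(3.38,-0.16) = (2.7926,-2.2337)
  v6: (1-0.11)·(2.04,-0.4) + 0.11·(3.82,1.38) = (2.2358,-0.2042)
Shoelace sum Σ(x_i·y_{i+1} − x_{i+1}·y_i):
  i=1: 1.1145·1.9087 − -1.8263·2.2894 = +6.3084 (running +6.3084)
  i=2: -1.8263·0.4411 − -2.7298·1.9087 = +4.4048 (running +10.7132)
  i=3: -2.7298·-3.4088 − -1.5901·0.4411 = +10.0067 (running +20.7199)
  i=4: -1.5901·-2.2337 − 2.7926·-3.4088 = +13.0712 (running +33.7911)
  i=5: 2.7926·-0.2042 − 2.2358·-2.2337 = +4.4239 (running +38.2150)
  i=6: 2.2358·2.2894 − 1.1145·-0.2042 = +5.3462 (running +43.5612)
Area = |Σ|/2 = |43.5612|/2 = 21.7806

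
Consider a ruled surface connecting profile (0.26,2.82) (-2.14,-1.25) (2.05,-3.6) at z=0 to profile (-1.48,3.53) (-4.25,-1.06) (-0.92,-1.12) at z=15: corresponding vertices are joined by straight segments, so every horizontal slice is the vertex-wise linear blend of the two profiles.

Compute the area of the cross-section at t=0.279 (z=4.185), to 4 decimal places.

Cross-section at t=0.279: each vertex is (1-t)·p0[i] + t·p1[i].
  v1: (1-0.279)·(0.26,2.82) + 0.279·(-1.48,3.53) = (-0.2255,3.0181)
  v2: (1-0.279)·(-2.14,-1.25) + 0.279·(-4.25,-1.06) = (-2.7287,-1.1970)
  v3: (1-0.279)·(2.05,-3.6) + 0.279·(-0.92,-1.12) = (1.2214,-2.9081)
Shoelace sum Σ(x_i·y_{i+1} − x_{i+1}·y_i):
  i=1: -0.2255·-1.1970 − -2.7287·3.0181 = +8.5053 (running +8.5053)
  i=2: -2.7287·-2.9081 − 1.2214·-1.1970 = +9.3972 (running +17.9025)
  i=3: 1.2214·3.0181 − -0.2255·-2.9081 = +3.0305 (running +20.9331)
Area = |Σ|/2 = |20.9331|/2 = 10.4665

Area at t=0.279: 10.4665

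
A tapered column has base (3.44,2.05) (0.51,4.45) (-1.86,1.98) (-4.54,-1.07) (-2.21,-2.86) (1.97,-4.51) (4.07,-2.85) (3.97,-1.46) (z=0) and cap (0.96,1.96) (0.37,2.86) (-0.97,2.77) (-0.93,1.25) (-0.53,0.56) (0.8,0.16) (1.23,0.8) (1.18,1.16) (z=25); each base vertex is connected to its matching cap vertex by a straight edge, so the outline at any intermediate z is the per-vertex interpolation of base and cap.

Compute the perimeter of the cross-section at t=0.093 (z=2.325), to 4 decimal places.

Cross-section at t=0.093: each vertex is (1-t)·p0[i] + t·p1[i].
  v1: (1-0.093)·(3.44,2.05) + 0.093·(0.96,1.96) = (3.2094,2.0416)
  v2: (1-0.093)·(0.51,4.45) + 0.093·(0.37,2.86) = (0.4970,4.3021)
  v3: (1-0.093)·(-1.86,1.98) + 0.093·(-0.97,2.77) = (-1.7772,2.0535)
  v4: (1-0.093)·(-4.54,-1.07) + 0.093·(-0.93,1.25) = (-4.2043,-0.8542)
  v5: (1-0.093)·(-2.21,-2.86) + 0.093·(-0.53,0.56) = (-2.0538,-2.5419)
  v6: (1-0.093)·(1.97,-4.51) + 0.093·(0.8,0.16) = (1.8612,-4.0757)
  v7: (1-0.093)·(4.07,-2.85) + 0.093·(1.23,0.8) = (3.8059,-2.5106)
  v8: (1-0.093)·(3.97,-1.46) + 0.093·(1.18,1.16) = (3.7105,-1.2163)
Perimeter = Σ |v_{i+1} − v_i|:
  edge 1→2: √(-2.7124² + 2.2605²) = 3.5308 (running 3.5308)
  edge 2→3: √(-2.2742² + -2.2487²) = 3.1982 (running 6.7290)
  edge 3→4: √(-2.4270² + -2.9077²) = 3.7875 (running 10.5166)
  edge 4→5: √(2.1505² + -1.6877²) = 2.7337 (running 13.2503)
  edge 5→6: √(3.9150² + -1.5337²) = 4.2047 (running 17.4549)
  edge 6→7: √(1.9447² + 1.5651²) = 2.4963 (running 19.9512)
  edge 7→8: √(-0.0953² + 1.2942²) = 1.2977 (running 21.2489)
  edge 8→1: √(-0.5012² + 3.2580²) = 3.2963 (running 24.5452)
Perimeter = 24.5452

Perimeter at t=0.093: 24.5452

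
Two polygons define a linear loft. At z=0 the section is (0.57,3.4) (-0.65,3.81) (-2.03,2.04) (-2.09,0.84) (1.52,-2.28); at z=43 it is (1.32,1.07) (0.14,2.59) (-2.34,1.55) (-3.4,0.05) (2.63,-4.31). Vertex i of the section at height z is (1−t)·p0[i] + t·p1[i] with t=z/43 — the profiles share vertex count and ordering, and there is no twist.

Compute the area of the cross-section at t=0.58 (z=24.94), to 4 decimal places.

Area at t=0.58: 15.5620

Cross-section at t=0.58: each vertex is (1-t)·p0[i] + t·p1[i].
  v1: (1-0.58)·(0.57,3.4) + 0.58·(1.32,1.07) = (1.0050,2.0486)
  v2: (1-0.58)·(-0.65,3.81) + 0.58·(0.14,2.59) = (-0.1918,3.1024)
  v3: (1-0.58)·(-2.03,2.04) + 0.58·(-2.34,1.55) = (-2.2098,1.7558)
  v4: (1-0.58)·(-2.09,0.84) + 0.58·(-3.4,0.05) = (-2.8498,0.3818)
  v5: (1-0.58)·(1.52,-2.28) + 0.58·(2.63,-4.31) = (2.1638,-3.4574)
Shoelace sum Σ(x_i·y_{i+1} − x_{i+1}·y_i):
  i=1: 1.0050·3.1024 − -0.1918·2.0486 = +3.5108 (running +3.5108)
  i=2: -0.1918·1.7558 − -2.2098·3.1024 = +6.5189 (running +10.0298)
  i=3: -2.2098·0.3818 − -2.8498·1.7558 = +4.1600 (running +14.1897)
  i=4: -2.8498·-3.4574 − 2.1638·0.3818 = +9.0268 (running +23.2165)
  i=5: 2.1638·2.0486 − 1.0050·-3.4574 = +7.9074 (running +31.1239)
Area = |Σ|/2 = |31.1239|/2 = 15.5620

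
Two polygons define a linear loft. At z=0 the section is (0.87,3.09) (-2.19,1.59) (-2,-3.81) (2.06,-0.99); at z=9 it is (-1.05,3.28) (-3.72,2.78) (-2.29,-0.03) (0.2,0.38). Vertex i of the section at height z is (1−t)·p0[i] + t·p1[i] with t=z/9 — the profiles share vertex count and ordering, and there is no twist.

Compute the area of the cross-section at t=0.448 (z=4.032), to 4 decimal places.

Area at t=0.448: 13.5277

Cross-section at t=0.448: each vertex is (1-t)·p0[i] + t·p1[i].
  v1: (1-0.448)·(0.87,3.09) + 0.448·(-1.05,3.28) = (0.0098,3.1751)
  v2: (1-0.448)·(-2.19,1.59) + 0.448·(-3.72,2.78) = (-2.8754,2.1231)
  v3: (1-0.448)·(-2,-3.81) + 0.448·(-2.29,-0.03) = (-2.1299,-2.1166)
  v4: (1-0.448)·(2.06,-0.99) + 0.448·(0.2,0.38) = (1.2267,-0.3762)
Shoelace sum Σ(x_i·y_{i+1} − x_{i+1}·y_i):
  i=1: 0.0098·2.1231 − -2.8754·3.1751 = +9.1508 (running +9.1508)
  i=2: -2.8754·-2.1166 − -2.1299·2.1231 = +10.6081 (running +19.7589)
  i=3: -2.1299·-0.3762 − 1.2267·-2.1166 = +3.3978 (running +23.1567)
  i=4: 1.2267·3.1751 − 0.0098·-0.3762 = +3.8987 (running +27.0553)
Area = |Σ|/2 = |27.0553|/2 = 13.5277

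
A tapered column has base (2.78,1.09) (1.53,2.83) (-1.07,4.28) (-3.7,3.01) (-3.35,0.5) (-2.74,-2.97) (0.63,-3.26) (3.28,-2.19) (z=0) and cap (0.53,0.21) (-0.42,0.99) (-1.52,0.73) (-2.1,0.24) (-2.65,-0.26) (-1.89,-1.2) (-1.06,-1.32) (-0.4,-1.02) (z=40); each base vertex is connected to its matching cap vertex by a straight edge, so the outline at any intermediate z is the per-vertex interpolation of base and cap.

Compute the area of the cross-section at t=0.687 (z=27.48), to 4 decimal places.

Area at t=0.687: 11.6576

Cross-section at t=0.687: each vertex is (1-t)·p0[i] + t·p1[i].
  v1: (1-0.687)·(2.78,1.09) + 0.687·(0.53,0.21) = (1.2342,0.4854)
  v2: (1-0.687)·(1.53,2.83) + 0.687·(-0.42,0.99) = (0.1903,1.5659)
  v3: (1-0.687)·(-1.07,4.28) + 0.687·(-1.52,0.73) = (-1.3792,1.8411)
  v4: (1-0.687)·(-3.7,3.01) + 0.687·(-2.1,0.24) = (-2.6008,1.1070)
  v5: (1-0.687)·(-3.35,0.5) + 0.687·(-2.65,-0.26) = (-2.8691,-0.0221)
  v6: (1-0.687)·(-2.74,-2.97) + 0.687·(-1.89,-1.2) = (-2.1561,-1.7540)
  v7: (1-0.687)·(0.63,-3.26) + 0.687·(-1.06,-1.32) = (-0.5310,-1.9272)
  v8: (1-0.687)·(3.28,-2.19) + 0.687·(-0.4,-1.02) = (0.7518,-1.3862)
Shoelace sum Σ(x_i·y_{i+1} − x_{i+1}·y_i):
  i=1: 1.2342·1.5659 − 0.1903·0.4854 = +1.8403 (running +1.8403)
  i=2: 0.1903·1.8411 − -1.3792·1.5659 = +2.5101 (running +4.3504)
  i=3: -1.3792·1.1070 − -2.6008·1.8411 = +3.2617 (running +7.6122)
  i=4: -2.6008·-0.0221 − -2.8691·1.1070 = +3.2337 (running +10.8458)
  i=5: -2.8691·-1.7540 − -2.1561·-0.0221 = +4.9847 (running +15.8306)
  i=6: -2.1561·-1.9272 − -0.5310·-1.7540 = +3.2238 (running +19.0543)
  i=7: -0.5310·-1.3862 − 0.7518·-1.9272 = +2.1851 (running +21.2394)
  i=8: 0.7518·0.4854 − 1.2342·-1.3862 = +2.0759 (running +23.3153)
Area = |Σ|/2 = |23.3153|/2 = 11.6576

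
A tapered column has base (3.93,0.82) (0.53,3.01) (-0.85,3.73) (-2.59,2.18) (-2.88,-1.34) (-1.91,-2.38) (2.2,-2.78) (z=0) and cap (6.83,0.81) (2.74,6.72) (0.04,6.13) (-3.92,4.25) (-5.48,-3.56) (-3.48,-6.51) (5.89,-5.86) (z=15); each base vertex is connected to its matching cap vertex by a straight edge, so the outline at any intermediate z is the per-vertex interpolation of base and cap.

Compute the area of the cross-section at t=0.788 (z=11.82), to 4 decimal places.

Area at t=0.788: 99.1583

Cross-section at t=0.788: each vertex is (1-t)·p0[i] + t·p1[i].
  v1: (1-0.788)·(3.93,0.82) + 0.788·(6.83,0.81) = (6.2152,0.8121)
  v2: (1-0.788)·(0.53,3.01) + 0.788·(2.74,6.72) = (2.2715,5.9335)
  v3: (1-0.788)·(-0.85,3.73) + 0.788·(0.04,6.13) = (-0.1487,5.6212)
  v4: (1-0.788)·(-2.59,2.18) + 0.788·(-3.92,4.25) = (-3.6380,3.8112)
  v5: (1-0.788)·(-2.88,-1.34) + 0.788·(-5.48,-3.56) = (-4.9288,-3.0894)
  v6: (1-0.788)·(-1.91,-2.38) + 0.788·(-3.48,-6.51) = (-3.1472,-5.6344)
  v7: (1-0.788)·(2.2,-2.78) + 0.788·(5.89,-5.86) = (5.1077,-5.2070)
Shoelace sum Σ(x_i·y_{i+1} − x_{i+1}·y_i):
  i=1: 6.2152·5.9335 − 2.2715·0.8121 = +35.0331 (running +35.0331)
  i=2: 2.2715·5.6212 − -0.1487·5.9335 = +13.6506 (running +48.6837)
  i=3: -0.1487·3.8112 − -3.6380·5.6212 = +19.8835 (running +68.5672)
  i=4: -3.6380·-3.0894 − -4.9288·3.8112 = +30.0237 (running +98.5909)
  i=5: -4.9288·-5.6344 − -3.1472·-3.0894 = +18.0483 (running +116.6392)
  i=6: -3.1472·-5.2070 − 5.1077·-5.6344 = +45.1665 (running +161.8057)
  i=7: 5.1077·0.8121 − 6.2152·-5.2070 = +36.5109 (running +198.3166)
Area = |Σ|/2 = |198.3166|/2 = 99.1583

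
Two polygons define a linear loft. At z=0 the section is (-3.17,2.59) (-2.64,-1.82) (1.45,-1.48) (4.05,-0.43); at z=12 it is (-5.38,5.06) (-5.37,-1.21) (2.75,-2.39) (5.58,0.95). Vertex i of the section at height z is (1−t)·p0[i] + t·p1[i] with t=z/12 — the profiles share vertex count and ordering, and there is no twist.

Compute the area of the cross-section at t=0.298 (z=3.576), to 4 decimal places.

Cross-section at t=0.298: each vertex is (1-t)·p0[i] + t·p1[i].
  v1: (1-0.298)·(-3.17,2.59) + 0.298·(-5.38,5.06) = (-3.8286,3.3261)
  v2: (1-0.298)·(-2.64,-1.82) + 0.298·(-5.37,-1.21) = (-3.4535,-1.6382)
  v3: (1-0.298)·(1.45,-1.48) + 0.298·(2.75,-2.39) = (1.8374,-1.7512)
  v4: (1-0.298)·(4.05,-0.43) + 0.298·(5.58,0.95) = (4.5059,-0.0188)
Shoelace sum Σ(x_i·y_{i+1} − x_{i+1}·y_i):
  i=1: -3.8286·-1.6382 − -3.4535·3.3261 = +17.7587 (running +17.7587)
  i=2: -3.4535·-1.7512 − 1.8374·-1.6382 = +9.0578 (running +26.8166)
  i=3: 1.8374·-0.0188 − 4.5059·-1.7512 = +7.8562 (running +34.6728)
  i=4: 4.5059·3.3261 − -3.8286·-0.0188 = +14.9152 (running +49.5880)
Area = |Σ|/2 = |49.5880|/2 = 24.7940

Area at t=0.298: 24.7940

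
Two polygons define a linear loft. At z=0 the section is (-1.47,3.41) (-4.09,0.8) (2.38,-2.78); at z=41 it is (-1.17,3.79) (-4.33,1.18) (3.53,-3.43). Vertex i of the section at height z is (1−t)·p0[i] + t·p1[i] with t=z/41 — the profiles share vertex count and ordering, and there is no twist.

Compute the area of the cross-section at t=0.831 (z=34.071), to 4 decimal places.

Area at t=0.831: 16.7571

Cross-section at t=0.831: each vertex is (1-t)·p0[i] + t·p1[i].
  v1: (1-0.831)·(-1.47,3.41) + 0.831·(-1.17,3.79) = (-1.2207,3.7258)
  v2: (1-0.831)·(-4.09,0.8) + 0.831·(-4.33,1.18) = (-4.2894,1.1158)
  v3: (1-0.831)·(2.38,-2.78) + 0.831·(3.53,-3.43) = (3.3356,-3.3201)
Shoelace sum Σ(x_i·y_{i+1} − x_{i+1}·y_i):
  i=1: -1.2207·1.1158 − -4.2894·3.7258 = +14.6195 (running +14.6195)
  i=2: -4.2894·-3.3201 − 3.3356·1.1158 = +10.5197 (running +25.1392)
  i=3: 3.3356·3.7258 − -1.2207·-3.3201 = +8.3750 (running +33.5142)
Area = |Σ|/2 = |33.5142|/2 = 16.7571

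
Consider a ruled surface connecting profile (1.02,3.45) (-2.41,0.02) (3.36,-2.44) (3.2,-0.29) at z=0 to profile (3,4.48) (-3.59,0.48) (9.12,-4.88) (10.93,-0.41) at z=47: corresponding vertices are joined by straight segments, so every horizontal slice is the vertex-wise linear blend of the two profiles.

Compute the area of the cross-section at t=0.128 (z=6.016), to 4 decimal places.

Area at t=0.128: 20.8368

Cross-section at t=0.128: each vertex is (1-t)·p0[i] + t·p1[i].
  v1: (1-0.128)·(1.02,3.45) + 0.128·(3,4.48) = (1.2734,3.5818)
  v2: (1-0.128)·(-2.41,0.02) + 0.128·(-3.59,0.48) = (-2.5610,0.0789)
  v3: (1-0.128)·(3.36,-2.44) + 0.128·(9.12,-4.88) = (4.0973,-2.7523)
  v4: (1-0.128)·(3.2,-0.29) + 0.128·(10.93,-0.41) = (4.1894,-0.3054)
Shoelace sum Σ(x_i·y_{i+1} − x_{i+1}·y_i):
  i=1: 1.2734·0.0789 − -2.5610·3.5818 = +9.2737 (running +9.2737)
  i=2: -2.5610·-2.7523 − 4.0973·0.0789 = +6.7256 (running +15.9993)
  i=3: 4.0973·-0.3054 − 4.1894·-2.7523 = +10.2795 (running +26.2788)
  i=4: 4.1894·3.5818 − 1.2734·-0.3054 = +15.3948 (running +41.6736)
Area = |Σ|/2 = |41.6736|/2 = 20.8368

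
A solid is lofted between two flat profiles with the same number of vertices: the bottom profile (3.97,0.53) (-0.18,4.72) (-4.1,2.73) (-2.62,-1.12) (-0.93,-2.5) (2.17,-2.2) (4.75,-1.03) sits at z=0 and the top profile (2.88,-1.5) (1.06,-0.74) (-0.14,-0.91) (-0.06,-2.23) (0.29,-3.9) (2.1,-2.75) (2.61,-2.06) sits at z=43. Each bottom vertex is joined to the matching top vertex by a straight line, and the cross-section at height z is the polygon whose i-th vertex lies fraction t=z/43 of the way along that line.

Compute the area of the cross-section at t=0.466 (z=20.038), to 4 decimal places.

Area at t=0.466: 19.6853

Cross-section at t=0.466: each vertex is (1-t)·p0[i] + t·p1[i].
  v1: (1-0.466)·(3.97,0.53) + 0.466·(2.88,-1.5) = (3.4621,-0.4160)
  v2: (1-0.466)·(-0.18,4.72) + 0.466·(1.06,-0.74) = (0.3978,2.1756)
  v3: (1-0.466)·(-4.1,2.73) + 0.466·(-0.14,-0.91) = (-2.2546,1.0338)
  v4: (1-0.466)·(-2.62,-1.12) + 0.466·(-0.06,-2.23) = (-1.4270,-1.6373)
  v5: (1-0.466)·(-0.93,-2.5) + 0.466·(0.29,-3.9) = (-0.3615,-3.1524)
  v6: (1-0.466)·(2.17,-2.2) + 0.466·(2.1,-2.75) = (2.1374,-2.4563)
  v7: (1-0.466)·(4.75,-1.03) + 0.466·(2.61,-2.06) = (3.7528,-1.5100)
Shoelace sum Σ(x_i·y_{i+1} − x_{i+1}·y_i):
  i=1: 3.4621·2.1756 − 0.3978·-0.4160 = +7.6977 (running +7.6977)
  i=2: 0.3978·1.0338 − -2.2546·2.1756 = +5.3166 (running +13.0142)
  i=3: -2.2546·-1.6373 − -1.4270·1.0338 = +5.1666 (running +18.1809)
  i=4: -1.4270·-3.1524 − -0.3615·-1.6373 = +3.9068 (running +22.0877)
  i=5: -0.3615·-2.4563 − 2.1374·-3.1524 = +7.6258 (running +29.7134)
  i=6: 2.1374·-1.5100 − 3.7528·-2.4563 = +5.9905 (running +35.7039)
  i=7: 3.7528·-0.4160 − 3.4621·-1.5100 = +3.6666 (running +39.3705)
Area = |Σ|/2 = |39.3705|/2 = 19.6853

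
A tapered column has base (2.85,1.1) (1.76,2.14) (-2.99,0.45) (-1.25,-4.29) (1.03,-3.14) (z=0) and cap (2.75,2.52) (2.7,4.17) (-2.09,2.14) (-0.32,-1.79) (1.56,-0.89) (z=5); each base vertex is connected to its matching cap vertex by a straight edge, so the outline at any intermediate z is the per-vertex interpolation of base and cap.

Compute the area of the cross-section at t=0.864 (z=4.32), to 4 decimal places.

Cross-section at t=0.864: each vertex is (1-t)·p0[i] + t·p1[i].
  v1: (1-0.864)·(2.85,1.1) + 0.864·(2.75,2.52) = (2.7636,2.3269)
  v2: (1-0.864)·(1.76,2.14) + 0.864·(2.7,4.17) = (2.5722,3.8939)
  v3: (1-0.864)·(-2.99,0.45) + 0.864·(-2.09,2.14) = (-2.2124,1.9102)
  v4: (1-0.864)·(-1.25,-4.29) + 0.864·(-0.32,-1.79) = (-0.4465,-2.1300)
  v5: (1-0.864)·(1.03,-3.14) + 0.864·(1.56,-0.89) = (1.4879,-1.1960)
Shoelace sum Σ(x_i·y_{i+1} − x_{i+1}·y_i):
  i=1: 2.7636·3.8939 − 2.5722·2.3269 = +4.7761 (running +4.7761)
  i=2: 2.5722·1.9102 − -2.2124·3.8939 = +13.5281 (running +18.3043)
  i=3: -2.2124·-2.1300 − -0.4465·1.9102 = +5.5653 (running +23.8695)
  i=4: -0.4465·-1.1960 − 1.4879·-2.1300 = +3.7033 (running +27.5728)
  i=5: 1.4879·2.3269 − 2.7636·-1.1960 = +6.7675 (running +34.3403)
Area = |Σ|/2 = |34.3403|/2 = 17.1701

Area at t=0.864: 17.1701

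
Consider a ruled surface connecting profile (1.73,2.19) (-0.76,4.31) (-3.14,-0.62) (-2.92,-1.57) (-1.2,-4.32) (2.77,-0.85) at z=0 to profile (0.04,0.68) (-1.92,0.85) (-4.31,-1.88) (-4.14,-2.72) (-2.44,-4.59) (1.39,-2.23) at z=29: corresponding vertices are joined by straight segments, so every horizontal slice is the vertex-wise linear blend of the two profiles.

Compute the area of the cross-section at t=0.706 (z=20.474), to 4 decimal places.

Area at t=0.706: 21.6505

Cross-section at t=0.706: each vertex is (1-t)·p0[i] + t·p1[i].
  v1: (1-0.706)·(1.73,2.19) + 0.706·(0.04,0.68) = (0.5369,1.1239)
  v2: (1-0.706)·(-0.76,4.31) + 0.706·(-1.92,0.85) = (-1.5790,1.8672)
  v3: (1-0.706)·(-3.14,-0.62) + 0.706·(-4.31,-1.88) = (-3.9660,-1.5096)
  v4: (1-0.706)·(-2.92,-1.57) + 0.706·(-4.14,-2.72) = (-3.7813,-2.3819)
  v5: (1-0.706)·(-1.2,-4.32) + 0.706·(-2.44,-4.59) = (-2.0754,-4.5106)
  v6: (1-0.706)·(2.77,-0.85) + 0.706·(1.39,-2.23) = (1.7957,-1.8243)
Shoelace sum Σ(x_i·y_{i+1} − x_{i+1}·y_i):
  i=1: 0.5369·1.8672 − -1.5790·1.1239 = +2.7771 (running +2.7771)
  i=2: -1.5790·-1.5096 − -3.9660·1.8672 = +9.7890 (running +12.5661)
  i=3: -3.9660·-2.3819 − -3.7813·-1.5096 = +3.7385 (running +16.3047)
  i=4: -3.7813·-4.5106 − -2.0754·-2.3819 = +12.1126 (running +28.4173)
  i=5: -2.0754·-1.8243 − 1.7957·-4.5106 = +11.8860 (running +40.3033)
  i=6: 1.7957·1.1239 − 0.5369·-1.8243 = +2.9977 (running +43.3009)
Area = |Σ|/2 = |43.3009|/2 = 21.6505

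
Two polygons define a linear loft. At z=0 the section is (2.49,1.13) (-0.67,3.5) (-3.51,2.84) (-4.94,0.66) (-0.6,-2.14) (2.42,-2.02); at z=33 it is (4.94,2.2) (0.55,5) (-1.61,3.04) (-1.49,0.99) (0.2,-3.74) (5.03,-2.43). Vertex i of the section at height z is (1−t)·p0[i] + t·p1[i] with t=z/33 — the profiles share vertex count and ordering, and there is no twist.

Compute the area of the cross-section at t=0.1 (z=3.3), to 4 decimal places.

Cross-section at t=0.1: each vertex is (1-t)·p0[i] + t·p1[i].
  v1: (1-0.1)·(2.49,1.13) + 0.1·(4.94,2.2) = (2.7350,1.2370)
  v2: (1-0.1)·(-0.67,3.5) + 0.1·(0.55,5) = (-0.5480,3.6500)
  v3: (1-0.1)·(-3.51,2.84) + 0.1·(-1.61,3.04) = (-3.3200,2.8600)
  v4: (1-0.1)·(-4.94,0.66) + 0.1·(-1.49,0.99) = (-4.5950,0.6930)
  v5: (1-0.1)·(-0.6,-2.14) + 0.1·(0.2,-3.74) = (-0.5200,-2.3000)
  v6: (1-0.1)·(2.42,-2.02) + 0.1·(5.03,-2.43) = (2.6810,-2.0610)
Shoelace sum Σ(x_i·y_{i+1} − x_{i+1}·y_i):
  i=1: 2.7350·3.6500 − -0.5480·1.2370 = +10.6606 (running +10.6606)
  i=2: -0.5480·2.8600 − -3.3200·3.6500 = +10.5507 (running +21.2113)
  i=3: -3.3200·0.6930 − -4.5950·2.8600 = +10.8409 (running +32.0523)
  i=4: -4.5950·-2.3000 − -0.5200·0.6930 = +10.9289 (running +42.9811)
  i=5: -0.5200·-2.0610 − 2.6810·-2.3000 = +7.2380 (running +50.2192)
  i=6: 2.6810·1.2370 − 2.7350·-2.0610 = +8.9532 (running +59.1724)
Area = |Σ|/2 = |59.1724|/2 = 29.5862

Area at t=0.1: 29.5862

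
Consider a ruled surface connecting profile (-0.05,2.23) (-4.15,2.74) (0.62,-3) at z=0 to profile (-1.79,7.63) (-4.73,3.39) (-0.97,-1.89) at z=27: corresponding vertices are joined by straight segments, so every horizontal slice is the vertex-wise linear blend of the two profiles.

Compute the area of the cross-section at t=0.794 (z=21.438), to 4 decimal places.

Cross-section at t=0.794: each vertex is (1-t)·p0[i] + t·p1[i].
  v1: (1-0.794)·(-0.05,2.23) + 0.794·(-1.79,7.63) = (-1.4316,6.5176)
  v2: (1-0.794)·(-4.15,2.74) + 0.794·(-4.73,3.39) = (-4.6105,3.2561)
  v3: (1-0.794)·(0.62,-3) + 0.794·(-0.97,-1.89) = (-0.6425,-2.1187)
Shoelace sum Σ(x_i·y_{i+1} − x_{i+1}·y_i):
  i=1: -1.4316·3.2561 − -4.6105·6.5176 = +25.3882 (running +25.3882)
  i=2: -4.6105·-2.1187 − -0.6425·3.2561 = +11.8600 (running +37.2483)
  i=3: -0.6425·6.5176 − -1.4316·-2.1187 = -7.2203 (running +30.0280)
Area = |Σ|/2 = |30.0280|/2 = 15.0140

Area at t=0.794: 15.0140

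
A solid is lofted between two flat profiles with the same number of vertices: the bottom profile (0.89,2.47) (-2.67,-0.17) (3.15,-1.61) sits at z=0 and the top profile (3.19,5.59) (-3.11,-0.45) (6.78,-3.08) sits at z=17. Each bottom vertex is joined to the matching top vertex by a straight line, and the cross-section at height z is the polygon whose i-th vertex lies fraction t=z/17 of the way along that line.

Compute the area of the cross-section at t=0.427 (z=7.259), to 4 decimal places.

Area at t=0.427: 20.0700

Cross-section at t=0.427: each vertex is (1-t)·p0[i] + t·p1[i].
  v1: (1-0.427)·(0.89,2.47) + 0.427·(3.19,5.59) = (1.8721,3.8022)
  v2: (1-0.427)·(-2.67,-0.17) + 0.427·(-3.11,-0.45) = (-2.8579,-0.2896)
  v3: (1-0.427)·(3.15,-1.61) + 0.427·(6.78,-3.08) = (4.7000,-2.2377)
Shoelace sum Σ(x_i·y_{i+1} − x_{i+1}·y_i):
  i=1: 1.8721·-0.2896 − -2.8579·3.8022 = +10.3243 (running +10.3243)
  i=2: -2.8579·-2.2377 − 4.7000·-0.2896 = +7.7560 (running +18.0802)
  i=3: 4.7000·3.8022 − 1.8721·-2.2377 = +22.0597 (running +40.1400)
Area = |Σ|/2 = |40.1400|/2 = 20.0700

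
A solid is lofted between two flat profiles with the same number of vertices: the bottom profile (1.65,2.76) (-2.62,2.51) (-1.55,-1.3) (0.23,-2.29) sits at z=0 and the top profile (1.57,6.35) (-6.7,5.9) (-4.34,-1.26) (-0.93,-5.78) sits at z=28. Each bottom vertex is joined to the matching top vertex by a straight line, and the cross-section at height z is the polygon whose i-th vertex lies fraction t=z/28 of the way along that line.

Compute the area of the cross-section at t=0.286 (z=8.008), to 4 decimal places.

Area at t=0.286: 22.8025

Cross-section at t=0.286: each vertex is (1-t)·p0[i] + t·p1[i].
  v1: (1-0.286)·(1.65,2.76) + 0.286·(1.57,6.35) = (1.6271,3.7867)
  v2: (1-0.286)·(-2.62,2.51) + 0.286·(-6.7,5.9) = (-3.7869,3.4795)
  v3: (1-0.286)·(-1.55,-1.3) + 0.286·(-4.34,-1.26) = (-2.3479,-1.2886)
  v4: (1-0.286)·(0.23,-2.29) + 0.286·(-0.93,-5.78) = (-0.1018,-3.2881)
Shoelace sum Σ(x_i·y_{i+1} − x_{i+1}·y_i):
  i=1: 1.6271·3.4795 − -3.7869·3.7867 = +20.0016 (running +20.0016)
  i=2: -3.7869·-1.2886 − -2.3479·3.4795 = +13.0494 (running +33.0509)
  i=3: -2.3479·-3.2881 − -0.1018·-1.2886 = +7.5892 (running +40.6402)
  i=4: -0.1018·3.7867 − 1.6271·-3.2881 = +4.9649 (running +45.6050)
Area = |Σ|/2 = |45.6050|/2 = 22.8025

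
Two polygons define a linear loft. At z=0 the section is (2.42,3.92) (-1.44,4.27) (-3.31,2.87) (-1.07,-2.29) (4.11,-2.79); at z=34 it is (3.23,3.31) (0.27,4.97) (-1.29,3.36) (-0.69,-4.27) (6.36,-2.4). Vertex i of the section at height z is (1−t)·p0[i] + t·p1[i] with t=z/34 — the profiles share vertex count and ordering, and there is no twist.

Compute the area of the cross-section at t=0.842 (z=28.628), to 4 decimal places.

Area at t=0.842: 42.7100

Cross-section at t=0.842: each vertex is (1-t)·p0[i] + t·p1[i].
  v1: (1-0.842)·(2.42,3.92) + 0.842·(3.23,3.31) = (3.1020,3.4064)
  v2: (1-0.842)·(-1.44,4.27) + 0.842·(0.27,4.97) = (-0.0002,4.8594)
  v3: (1-0.842)·(-3.31,2.87) + 0.842·(-1.29,3.36) = (-1.6092,3.2826)
  v4: (1-0.842)·(-1.07,-2.29) + 0.842·(-0.69,-4.27) = (-0.7500,-3.9572)
  v5: (1-0.842)·(4.11,-2.79) + 0.842·(6.36,-2.4) = (6.0045,-2.4616)
Shoelace sum Σ(x_i·y_{i+1} − x_{i+1}·y_i):
  i=1: 3.1020·4.8594 − -0.0002·3.4064 = +15.0746 (running +15.0746)
  i=2: -0.0002·3.2826 − -1.6092·4.8594 = +7.8190 (running +22.8935)
  i=3: -1.6092·-3.9572 − -0.7500·3.2826 = +8.8298 (running +31.7233)
  i=4: -0.7500·-2.4616 − 6.0045·-3.9572 = +25.6071 (running +57.3304)
  i=5: 6.0045·3.4064 − 3.1020·-2.4616 = +28.0896 (running +85.4200)
Area = |Σ|/2 = |85.4200|/2 = 42.7100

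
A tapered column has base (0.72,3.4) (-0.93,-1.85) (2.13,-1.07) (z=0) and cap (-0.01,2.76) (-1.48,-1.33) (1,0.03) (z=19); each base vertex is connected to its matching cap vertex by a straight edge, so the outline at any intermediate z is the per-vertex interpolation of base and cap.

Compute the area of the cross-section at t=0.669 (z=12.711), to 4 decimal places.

Cross-section at t=0.669: each vertex is (1-t)·p0[i] + t·p1[i].
  v1: (1-0.669)·(0.72,3.4) + 0.669·(-0.01,2.76) = (0.2316,2.9718)
  v2: (1-0.669)·(-0.93,-1.85) + 0.669·(-1.48,-1.33) = (-1.2979,-1.5021)
  v3: (1-0.669)·(2.13,-1.07) + 0.669·(1,0.03) = (1.3740,-0.3341)
Shoelace sum Σ(x_i·y_{i+1} − x_{i+1}·y_i):
  i=1: 0.2316·-1.5021 − -1.2979·2.9718 = +3.5094 (running +3.5094)
  i=2: -1.2979·-0.3341 − 1.3740·-1.5021 = +2.4976 (running +6.0070)
  i=3: 1.3740·2.9718 − 0.2316·-0.3341 = +4.1608 (running +10.1678)
Area = |Σ|/2 = |10.1678|/2 = 5.0839

Area at t=0.669: 5.0839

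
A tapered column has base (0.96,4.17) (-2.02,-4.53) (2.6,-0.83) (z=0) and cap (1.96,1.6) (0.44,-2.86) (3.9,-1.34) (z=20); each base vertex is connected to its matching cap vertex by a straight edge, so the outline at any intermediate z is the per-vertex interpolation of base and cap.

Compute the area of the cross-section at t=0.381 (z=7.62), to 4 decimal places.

Cross-section at t=0.381: each vertex is (1-t)·p0[i] + t·p1[i].
  v1: (1-0.381)·(0.96,4.17) + 0.381·(1.96,1.6) = (1.3410,3.1908)
  v2: (1-0.381)·(-2.02,-4.53) + 0.381·(0.44,-2.86) = (-1.0827,-3.8937)
  v3: (1-0.381)·(2.6,-0.83) + 0.381·(3.9,-1.34) = (3.0953,-1.0243)
Shoelace sum Σ(x_i·y_{i+1} − x_{i+1}·y_i):
  i=1: 1.3410·-3.8937 − -1.0827·3.1908 = -1.7667 (running -1.7667)
  i=2: -1.0827·-1.0243 − 3.0953·-3.8937 = +13.1613 (running +11.3947)
  i=3: 3.0953·3.1908 − 1.3410·-1.0243 = +11.2502 (running +22.6448)
Area = |Σ|/2 = |22.6448|/2 = 11.3224

Area at t=0.381: 11.3224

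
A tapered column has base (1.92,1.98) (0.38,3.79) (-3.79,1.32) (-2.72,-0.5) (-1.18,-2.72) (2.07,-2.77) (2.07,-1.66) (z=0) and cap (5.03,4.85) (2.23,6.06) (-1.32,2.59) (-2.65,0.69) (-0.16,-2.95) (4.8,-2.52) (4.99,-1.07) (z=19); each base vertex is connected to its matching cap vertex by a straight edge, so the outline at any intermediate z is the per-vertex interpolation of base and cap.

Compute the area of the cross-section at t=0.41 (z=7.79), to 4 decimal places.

Cross-section at t=0.41: each vertex is (1-t)·p0[i] + t·p1[i].
  v1: (1-0.41)·(1.92,1.98) + 0.41·(5.03,4.85) = (3.1951,3.1567)
  v2: (1-0.41)·(0.38,3.79) + 0.41·(2.23,6.06) = (1.1385,4.7207)
  v3: (1-0.41)·(-3.79,1.32) + 0.41·(-1.32,2.59) = (-2.7773,1.8407)
  v4: (1-0.41)·(-2.72,-0.5) + 0.41·(-2.65,0.69) = (-2.6913,-0.0121)
  v5: (1-0.41)·(-1.18,-2.72) + 0.41·(-0.16,-2.95) = (-0.7618,-2.8143)
  v6: (1-0.41)·(2.07,-2.77) + 0.41·(4.8,-2.52) = (3.1893,-2.6675)
  v7: (1-0.41)·(2.07,-1.66) + 0.41·(4.99,-1.07) = (3.2672,-1.4181)
Shoelace sum Σ(x_i·y_{i+1} − x_{i+1}·y_i):
  i=1: 3.1951·4.7207 − 1.1385·3.1567 = +11.4892 (running +11.4892)
  i=2: 1.1385·1.8407 − -2.7773·4.7207 = +15.2064 (running +26.6956)
  i=3: -2.7773·-0.0121 − -2.6913·1.8407 = +4.9875 (running +31.6831)
  i=4: -2.6913·-2.8143 − -0.7618·-0.0121 = +7.5649 (running +39.2480)
  i=5: -0.7618·-2.6675 − 3.1893·-2.8143 = +11.0077 (running +50.2558)
  i=6: 3.1893·-1.4181 − 3.2672·-2.6675 = +4.1925 (running +54.4483)
  i=7: 3.2672·3.1567 − 3.1951·-1.4181 = +14.8445 (running +69.2928)
Area = |Σ|/2 = |69.2928|/2 = 34.6464

Area at t=0.41: 34.6464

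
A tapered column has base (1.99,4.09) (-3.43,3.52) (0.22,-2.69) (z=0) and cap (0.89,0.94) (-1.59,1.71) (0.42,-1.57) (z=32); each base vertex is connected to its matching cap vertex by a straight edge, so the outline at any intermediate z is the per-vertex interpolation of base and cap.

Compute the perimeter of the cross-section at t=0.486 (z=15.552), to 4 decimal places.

Cross-section at t=0.486: each vertex is (1-t)·p0[i] + t·p1[i].
  v1: (1-0.486)·(1.99,4.09) + 0.486·(0.89,0.94) = (1.4554,2.5591)
  v2: (1-0.486)·(-3.43,3.52) + 0.486·(-1.59,1.71) = (-2.5358,2.6403)
  v3: (1-0.486)·(0.22,-2.69) + 0.486·(0.42,-1.57) = (0.3172,-2.1457)
Perimeter = Σ |v_{i+1} − v_i|:
  edge 1→2: √(-3.9912² + 0.0812²) = 3.9920 (running 3.9920)
  edge 2→3: √(2.8530² + -4.7860²) = 5.5718 (running 9.5638)
  edge 3→1: √(1.1382² + 4.7048²) = 4.8405 (running 14.4043)
Perimeter = 14.4043

Perimeter at t=0.486: 14.4043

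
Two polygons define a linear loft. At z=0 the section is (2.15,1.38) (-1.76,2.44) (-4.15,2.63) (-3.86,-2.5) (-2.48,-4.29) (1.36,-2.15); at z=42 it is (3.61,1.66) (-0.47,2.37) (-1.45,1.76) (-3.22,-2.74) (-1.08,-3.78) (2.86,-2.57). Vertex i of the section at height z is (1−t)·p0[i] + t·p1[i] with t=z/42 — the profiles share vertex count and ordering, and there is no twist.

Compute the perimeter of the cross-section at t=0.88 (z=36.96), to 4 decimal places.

Cross-section at t=0.88: each vertex is (1-t)·p0[i] + t·p1[i].
  v1: (1-0.88)·(2.15,1.38) + 0.88·(3.61,1.66) = (3.4348,1.6264)
  v2: (1-0.88)·(-1.76,2.44) + 0.88·(-0.47,2.37) = (-0.6248,2.3784)
  v3: (1-0.88)·(-4.15,2.63) + 0.88·(-1.45,1.76) = (-1.7740,1.8644)
  v4: (1-0.88)·(-3.86,-2.5) + 0.88·(-3.22,-2.74) = (-3.2968,-2.7112)
  v5: (1-0.88)·(-2.48,-4.29) + 0.88·(-1.08,-3.78) = (-1.2480,-3.8412)
  v6: (1-0.88)·(1.36,-2.15) + 0.88·(2.86,-2.57) = (2.6800,-2.5196)
Perimeter = Σ |v_{i+1} − v_i|:
  edge 1→2: √(-4.0596² + 0.7520²) = 4.1287 (running 4.1287)
  edge 2→3: √(-1.1492² + -0.5140²) = 1.2589 (running 5.3876)
  edge 3→4: √(-1.5228² + -4.5756²) = 4.8223 (running 10.2099)
  edge 4→5: √(2.0488² + -1.1300²) = 2.3398 (running 12.5497)
  edge 5→6: √(3.9280² + 1.3216²) = 4.1444 (running 16.6941)
  edge 6→1: √(0.7548² + 4.1460²) = 4.2141 (running 20.9082)
Perimeter = 20.9082

Perimeter at t=0.88: 20.9082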